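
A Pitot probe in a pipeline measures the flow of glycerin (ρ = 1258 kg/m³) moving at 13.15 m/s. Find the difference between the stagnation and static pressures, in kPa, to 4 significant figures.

The dynamic pressure equals the rise in static pressure at the stagnation point: ΔP = ½ρv².
ΔP = ½·1258·13.15² = 108800 Pa.

ΔP = 108.8 kPa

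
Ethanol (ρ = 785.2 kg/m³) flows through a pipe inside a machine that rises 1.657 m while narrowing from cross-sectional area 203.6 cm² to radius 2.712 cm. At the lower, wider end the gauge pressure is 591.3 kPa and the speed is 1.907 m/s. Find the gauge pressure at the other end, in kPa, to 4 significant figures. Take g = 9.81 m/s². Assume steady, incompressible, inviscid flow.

By continuity, v₂ = v₁·A₁/A₂ = 1.907·(203.6/23.11) = 16.80 m/s.
Energy conservation along the streamline gives P₂ = P₁ − ½ρ(v₂² − v₁²) − ρg(h₂ − h₁).
P₂ = 591300 + ½·785.2·(1.907² − 16.80²) − 785.2·9.81·(+1.657) = 591300 + (-109400) − (12760) = 469100 Pa.

P₂ ≈ 469.1 kPa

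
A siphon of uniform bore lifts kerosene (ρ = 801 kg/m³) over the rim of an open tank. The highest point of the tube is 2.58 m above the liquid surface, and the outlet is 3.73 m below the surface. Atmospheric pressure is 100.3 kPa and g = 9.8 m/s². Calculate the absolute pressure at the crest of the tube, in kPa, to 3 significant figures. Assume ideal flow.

Bernoulli surface→outlet gives ½v² = g·h_out, so v = √(2·9.8·3.73) = 8.55 m/s.
With constant cross-section the crest speed equals v; applying Bernoulli from the surface up to the crest, P_top = P_atm − ½ρv² − ρg·h_top.
P_top = 100300 − ½·801·8.55² − 801·9.8·2.58 = 50800 Pa.

P_top ≈ 50.8 kPa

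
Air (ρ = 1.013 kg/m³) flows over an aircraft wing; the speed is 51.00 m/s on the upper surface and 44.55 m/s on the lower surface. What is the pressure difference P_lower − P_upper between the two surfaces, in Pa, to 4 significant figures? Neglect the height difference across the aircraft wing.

312.2 Pa

Bernoulli (same height): P_lower − P_upper = ½ρ(v_upper² − v_lower²).
ΔP = ½·1.013·(51.00² − 44.55²) = 312.2 Pa.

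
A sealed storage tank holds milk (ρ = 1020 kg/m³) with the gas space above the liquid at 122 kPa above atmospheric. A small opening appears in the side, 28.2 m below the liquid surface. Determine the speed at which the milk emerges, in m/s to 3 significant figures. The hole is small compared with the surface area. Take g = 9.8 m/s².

Take point 1 at the surface (v₁ ≈ 0) and point 2 at the hole (at atmospheric pressure). Bernoulli: P₁ + ρg h = P_atm + ½ρv₂².
With P₁ − P_atm = 122000 Pa, v₂ = √(2gh + 2ΔP/ρ) = √(2·9.8·28.2 + 2·122000/1020) = 28.1 m/s.

v ≈ 28.1 m/s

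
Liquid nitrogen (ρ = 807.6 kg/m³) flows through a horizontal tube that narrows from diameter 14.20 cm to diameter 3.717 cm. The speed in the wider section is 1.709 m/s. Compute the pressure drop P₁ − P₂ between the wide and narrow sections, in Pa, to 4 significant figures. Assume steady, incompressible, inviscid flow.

Mass conservation (A₁v₁ = A₂v₂) gives v₂ = 1.709 × 158.4/10.85 = 24.94 m/s.
The pipe is horizontal, so Bernoulli reduces to P₁ + ½ρv₁² = P₂ + ½ρv₂².
P₁ − P₂ = ½·807.6·(24.94² − 1.709²) = ½·807.6·619.2 = 250000 Pa.

250000 Pa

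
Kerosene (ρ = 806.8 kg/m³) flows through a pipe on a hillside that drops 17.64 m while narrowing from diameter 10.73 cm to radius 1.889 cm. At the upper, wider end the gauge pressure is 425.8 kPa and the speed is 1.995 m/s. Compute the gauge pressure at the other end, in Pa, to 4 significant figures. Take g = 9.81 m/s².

P₂ = 462600 Pa

By continuity, v₂ = v₁·A₁/A₂ = 1.995·(90.43/11.21) = 16.09 m/s.
Bernoulli: P₁ + ½ρv₁² + ρg h₁ = P₂ + ½ρv₂² + ρg h₂, so P₂ = P₁ + ½ρ(v₁² − v₂²) − ρg(h₂ − h₁).
P₂ = 425800 + ½·806.8·(1.995² − 16.09²) − 806.8·9.81·(−17.64) = 425800 + (-102900) − (-139600) = 462600 Pa.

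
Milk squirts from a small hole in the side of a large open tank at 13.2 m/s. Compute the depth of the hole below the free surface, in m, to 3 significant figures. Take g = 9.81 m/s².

Torricelli: v = √(2gh), so h = v²/(2g).
h = 13.2²/(2·9.81) = 174/19.62 = 8.88 m.

h ≈ 8.88 m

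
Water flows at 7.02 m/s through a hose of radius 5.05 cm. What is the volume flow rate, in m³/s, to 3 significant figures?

Q = 0.0562 m³/s

Q = A·v = 0.00801 m² × 7.02 m/s = 0.0562 m³/s.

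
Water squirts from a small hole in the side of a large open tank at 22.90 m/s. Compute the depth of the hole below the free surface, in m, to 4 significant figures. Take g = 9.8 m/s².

Inverting v = √(2gh) gives h = v² / 2g.
h = 22.90²/(2·9.8) = 524.4/19.60 = 26.76 m.

h ≈ 26.76 m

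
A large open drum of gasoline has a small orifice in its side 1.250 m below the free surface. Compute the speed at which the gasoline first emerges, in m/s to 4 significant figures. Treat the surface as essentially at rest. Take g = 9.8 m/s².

v ≈ 4.950 m/s

Torricelli's result v = √(2gh) gives v = √(2·9.8·1.250) = 4.950 m/s.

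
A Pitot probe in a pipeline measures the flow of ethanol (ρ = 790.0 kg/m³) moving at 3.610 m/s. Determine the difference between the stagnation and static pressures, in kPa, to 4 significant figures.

ΔP ≈ 5.148 kPa

At the stagnation point the flow is brought to rest, so Bernoulli gives P_stag − P_static = ½ρv².
ΔP = ½·790.0·3.610² = 5148 Pa.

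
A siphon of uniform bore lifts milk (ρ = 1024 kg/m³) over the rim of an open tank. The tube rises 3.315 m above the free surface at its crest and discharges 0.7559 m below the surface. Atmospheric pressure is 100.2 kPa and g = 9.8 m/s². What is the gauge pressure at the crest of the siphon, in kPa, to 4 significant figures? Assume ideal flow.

P_gauge ≈ -40.85 kPa

From the surface to the outlet (both open to atmosphere, surface at rest): v = √(2g·h_out) = √(2·9.8·0.7559) = 3.849 m/s.
Continuity keeps v the same throughout the tube; from surface to crest, P_atm + 0 = P_top + ½ρv² + ρg·h_top.
P_top = 100200 − ½·1024·3.849² − 1024·9.8·3.315 = 59350 Pa. So P_gauge = P_top − P_atm = -40850 Pa.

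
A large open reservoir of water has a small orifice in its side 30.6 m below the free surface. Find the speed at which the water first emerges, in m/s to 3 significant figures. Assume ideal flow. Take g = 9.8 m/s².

Bernoulli from surface to hole (P equal, v_surface ≈ 0): v = √(2gh) = √(2×9.8×30.6) = 24.5 m/s.

v ≈ 24.5 m/s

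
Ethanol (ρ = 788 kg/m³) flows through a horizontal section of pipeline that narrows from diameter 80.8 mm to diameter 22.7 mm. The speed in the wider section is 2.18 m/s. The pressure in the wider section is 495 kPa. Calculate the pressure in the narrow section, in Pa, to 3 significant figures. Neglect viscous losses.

The volume flow rate is constant, so v₂ = (A₁/A₂)v₁ = (51.3/4.05)·2.18 = 27.6 m/s.
Along the horizontal streamline, P + ½ρv² is constant.
P₂ = P₁ − ½ρ(v₂² − v₁²) = 495000 − ½·788·(27.6² − 2.18²) = 495000 − 299000 = 196000 Pa.

P₂ ≈ 196000 Pa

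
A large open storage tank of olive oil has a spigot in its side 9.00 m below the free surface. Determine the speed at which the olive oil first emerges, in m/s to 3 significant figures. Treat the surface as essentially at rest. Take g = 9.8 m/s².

v ≈ 13.3 m/s

The surface is effectively still and both ends are open, so ½v² = gh and v = √(2·9.8·9.00) = 13.3 m/s.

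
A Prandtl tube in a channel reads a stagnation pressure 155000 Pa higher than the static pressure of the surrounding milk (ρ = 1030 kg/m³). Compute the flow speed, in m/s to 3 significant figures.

Bernoulli between the free stream and the stagnation point: ½ρv² = P_stag − P_static.
v = √(2ΔP/ρ) = √(2·155000/1030) = 17.3 m/s.

v ≈ 17.3 m/s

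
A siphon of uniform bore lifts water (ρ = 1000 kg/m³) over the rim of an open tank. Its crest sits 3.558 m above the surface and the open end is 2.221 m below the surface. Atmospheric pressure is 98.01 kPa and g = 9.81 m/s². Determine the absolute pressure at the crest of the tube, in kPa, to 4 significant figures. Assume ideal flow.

From the surface to the outlet (both open to atmosphere, surface at rest): v = √(2g·h_out) = √(2·9.81·2.221) = 6.601 m/s.
Continuity keeps v the same throughout the tube; from surface to crest, P_atm + 0 = P_top + ½ρv² + ρg·h_top.
P_top = 98010 − ½·1000·6.601² − 1000·9.81·3.558 = 41320 Pa.

P_top = 41.32 kPa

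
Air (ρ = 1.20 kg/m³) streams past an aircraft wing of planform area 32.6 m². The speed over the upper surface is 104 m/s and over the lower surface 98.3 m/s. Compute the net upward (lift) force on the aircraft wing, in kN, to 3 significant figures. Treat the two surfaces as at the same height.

F ≈ 22.6 kN

From P + ½ρv² = const at equal height, P_low − P_up = ½ρ(v_up² − v_low²).
ΔP = ½·1.20·(104² − 98.3²) = 692 Pa.
Lift = ΔP · A = 692 × 32.6 = 22600 N.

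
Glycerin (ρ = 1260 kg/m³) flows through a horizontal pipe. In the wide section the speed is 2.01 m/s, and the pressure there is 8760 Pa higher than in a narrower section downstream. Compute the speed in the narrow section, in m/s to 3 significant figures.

v₂ ≈ 4.24 m/s

Along the level pipe P + ½ρv² is conserved, hence v₂² = v₁² + 2(P₁ − P₂)/ρ.
v₂ = √(2.01² + 2·8760/1260) = √(4.04 + 13.9) = 4.24 m/s.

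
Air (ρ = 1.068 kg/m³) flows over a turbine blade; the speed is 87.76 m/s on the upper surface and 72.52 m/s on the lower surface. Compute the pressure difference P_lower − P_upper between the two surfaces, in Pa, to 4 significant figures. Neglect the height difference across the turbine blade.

1304 Pa

With negligible Δh, P + ½ρv² is constant, so P_low − P_up = ½ρ(v_up² − v_low²).
ΔP = ½·1.068·(87.76² − 72.52²) = 1304 Pa.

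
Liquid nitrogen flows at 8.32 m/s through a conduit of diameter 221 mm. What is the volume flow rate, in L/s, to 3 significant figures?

Q = A·v = 0.0384 m² × 8.32 m/s = 0.319 m³/s.
Converting: 0.319 m³/s × 1000 = 319 L/s.

Q = 319 L/s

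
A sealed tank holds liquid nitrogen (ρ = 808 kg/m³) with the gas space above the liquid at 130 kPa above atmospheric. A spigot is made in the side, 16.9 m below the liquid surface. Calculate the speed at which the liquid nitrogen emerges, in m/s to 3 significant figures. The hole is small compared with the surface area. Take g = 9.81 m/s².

v = 25.6 m/s

Take point 1 at the surface (v₁ ≈ 0) and point 2 at the hole (at atmospheric pressure). Bernoulli: P₁ + ρg h = P_atm + ½ρv₂².
With P₁ − P_atm = 130000 Pa, v₂ = √(2gh + 2ΔP/ρ) = √(2·9.81·16.9 + 2·130000/808) = 25.6 m/s.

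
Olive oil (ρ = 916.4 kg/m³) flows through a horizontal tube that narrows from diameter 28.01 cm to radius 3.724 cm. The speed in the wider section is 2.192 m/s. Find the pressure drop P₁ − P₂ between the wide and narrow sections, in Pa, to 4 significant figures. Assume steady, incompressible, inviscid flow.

Mass conservation (A₁v₁ = A₂v₂) gives v₂ = 2.192 × 616.2/43.57 = 31.00 m/s.
The pipe is horizontal, so Bernoulli reduces to P₁ + ½ρv₁² = P₂ + ½ρv₂².
P₁ − P₂ = ½·916.4·(31.00² − 2.192²) = ½·916.4·956.3 = 438200 Pa.

ΔP ≈ 438200 Pa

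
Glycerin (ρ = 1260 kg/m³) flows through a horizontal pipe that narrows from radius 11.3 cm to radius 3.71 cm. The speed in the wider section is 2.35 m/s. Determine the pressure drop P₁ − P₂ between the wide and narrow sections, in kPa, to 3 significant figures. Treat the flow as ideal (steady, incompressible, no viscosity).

Mass conservation (A₁v₁ = A₂v₂) gives v₂ = 2.35 × 401/43.2 = 21.8 m/s.
Bernoulli (h₁ = h₂): P₁ − P₂ = ½ρ(v₂² − v₁²).
P₁ − P₂ = ½·1260·(21.8² − 2.35²) = ½·1260·470 = 296000 Pa.

296 kPa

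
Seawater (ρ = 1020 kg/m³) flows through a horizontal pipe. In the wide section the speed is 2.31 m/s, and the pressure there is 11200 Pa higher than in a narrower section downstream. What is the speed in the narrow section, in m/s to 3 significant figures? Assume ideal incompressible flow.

With h₁ = h₂, rearranging Bernoulli gives v₂ = √(v₁² + 2ΔP/ρ).
v₂ = √(2.31² + 2·11200/1020) = √(5.34 + 22.0) = 5.22 m/s.

v₂ ≈ 5.22 m/s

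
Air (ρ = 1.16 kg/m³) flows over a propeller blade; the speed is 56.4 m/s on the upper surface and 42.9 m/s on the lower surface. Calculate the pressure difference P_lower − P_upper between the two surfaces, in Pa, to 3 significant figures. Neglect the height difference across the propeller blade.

Bernoulli (same height): P_lower − P_upper = ½ρ(v_upper² − v_lower²).
ΔP = ½·1.16·(56.4² − 42.9²) = 778 Pa.

ΔP ≈ 778 Pa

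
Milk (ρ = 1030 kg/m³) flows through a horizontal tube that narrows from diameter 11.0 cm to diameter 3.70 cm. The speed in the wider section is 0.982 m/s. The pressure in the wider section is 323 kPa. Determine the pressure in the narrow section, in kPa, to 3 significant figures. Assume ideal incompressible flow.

285 kPa

Mass conservation (A₁v₁ = A₂v₂) gives v₂ = 0.982 × 95.0/10.8 = 8.68 m/s.
Along the horizontal streamline, P + ½ρv² is constant.
P₂ = P₁ − ½ρ(v₂² − v₁²) = 323000 − ½·1030·(8.68² − 0.982²) = 323000 − 38300 = 285000 Pa.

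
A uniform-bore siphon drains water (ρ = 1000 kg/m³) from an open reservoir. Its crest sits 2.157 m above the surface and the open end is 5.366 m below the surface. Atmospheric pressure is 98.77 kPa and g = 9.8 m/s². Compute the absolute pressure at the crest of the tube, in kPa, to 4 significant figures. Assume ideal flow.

From the surface to the outlet (both open to atmosphere, surface at rest): v = √(2g·h_out) = √(2·9.8·5.366) = 10.26 m/s.
Continuity keeps v the same throughout the tube; from surface to crest, P_atm + 0 = P_top + ½ρv² + ρg·h_top.
P_top = 98770 − ½·1000·10.26² − 1000·9.8·2.157 = 25040 Pa.

P_top ≈ 25.04 kPa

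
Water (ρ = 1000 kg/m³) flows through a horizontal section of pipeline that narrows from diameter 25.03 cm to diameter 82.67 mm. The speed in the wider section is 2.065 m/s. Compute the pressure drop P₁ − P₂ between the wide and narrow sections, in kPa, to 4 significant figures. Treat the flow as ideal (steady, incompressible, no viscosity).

177.0 kPa

By continuity, v₂ = v₁·A₁/A₂ = 2.065·(492.1/53.68) = 18.93 m/s.
Bernoulli (h₁ = h₂): P₁ − P₂ = ½ρ(v₂² − v₁²).
P₁ − P₂ = ½·1000·(18.93² − 2.065²) = ½·1000·354.1 = 177000 Pa.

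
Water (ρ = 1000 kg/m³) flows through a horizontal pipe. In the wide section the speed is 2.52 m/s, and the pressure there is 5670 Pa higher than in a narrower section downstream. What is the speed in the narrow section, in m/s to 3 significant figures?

v₂ ≈ 4.21 m/s

Horizontal Bernoulli: P₁ + ½ρv₁² = P₂ + ½ρv₂², so v₂² = v₁² + 2(P₁ − P₂)/ρ.
v₂ = √(2.52² + 2·5670/1000) = √(6.35 + 11.3) = 4.21 m/s.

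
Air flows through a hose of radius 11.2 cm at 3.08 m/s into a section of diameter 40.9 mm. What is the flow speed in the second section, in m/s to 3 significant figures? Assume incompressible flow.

Continuity gives A₁v₁ = A₂v₂, so v₂ = (394 cm²)/(13.1 cm²) × 3.08 m/s = 92.4 m/s.

v₂ = 92.4 m/s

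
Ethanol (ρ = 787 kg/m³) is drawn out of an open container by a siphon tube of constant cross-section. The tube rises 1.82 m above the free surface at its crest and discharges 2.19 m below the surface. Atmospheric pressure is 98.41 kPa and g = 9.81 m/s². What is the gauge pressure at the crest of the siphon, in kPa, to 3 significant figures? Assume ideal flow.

-31.0 kPa

From the surface to the outlet (both open to atmosphere, surface at rest): v = √(2g·h_out) = √(2·9.81·2.19) = 6.55 m/s.
With constant cross-section the crest speed equals v; applying Bernoulli from the surface up to the crest, P_top = P_atm − ½ρv² − ρg·h_top.
P_top = 98410 − ½·787·6.55² − 787·9.81·1.82 = 67500 Pa. So P_gauge = P_top − P_atm = -31000 Pa.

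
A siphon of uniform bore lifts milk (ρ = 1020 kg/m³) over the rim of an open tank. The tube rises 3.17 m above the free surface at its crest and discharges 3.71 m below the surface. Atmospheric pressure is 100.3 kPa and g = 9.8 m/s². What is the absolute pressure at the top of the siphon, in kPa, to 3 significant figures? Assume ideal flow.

P_top = 31.5 kPa

The outlet speed comes from Torricelli: v = √(2g·3.71) = 8.53 m/s.
With constant cross-section the crest speed equals v; applying Bernoulli from the surface up to the crest, P_top = P_atm − ½ρv² − ρg·h_top.
P_top = 100300 − ½·1020·8.53² − 1020·9.8·3.17 = 31500 Pa.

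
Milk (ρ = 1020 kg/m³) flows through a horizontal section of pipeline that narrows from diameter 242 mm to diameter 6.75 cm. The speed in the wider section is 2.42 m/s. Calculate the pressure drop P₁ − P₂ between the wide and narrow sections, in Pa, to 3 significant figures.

The volume flow rate is constant, so v₂ = (A₁/A₂)v₁ = (460/35.8)·2.42 = 31.1 m/s.
Bernoulli (h₁ = h₂): P₁ − P₂ = ½ρ(v₂² − v₁²).
P₁ − P₂ = ½·1020·(31.1² − 2.42²) = ½·1020·962 = 490000 Pa.

ΔP ≈ 490000 Pa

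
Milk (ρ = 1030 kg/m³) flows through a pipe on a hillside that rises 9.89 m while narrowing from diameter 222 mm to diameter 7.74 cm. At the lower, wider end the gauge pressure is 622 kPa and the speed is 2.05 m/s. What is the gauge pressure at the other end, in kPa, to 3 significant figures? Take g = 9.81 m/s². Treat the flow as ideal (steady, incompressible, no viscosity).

The volume flow rate is constant, so v₂ = (A₁/A₂)v₁ = (387/47.1)·2.05 = 16.9 m/s.
Energy conservation along the streamline gives P₂ = P₁ − ½ρ(v₂² − v₁²) − ρg(h₂ − h₁).
P₂ = 622000 + ½·1030·(2.05² − 16.9²) − 1030·9.81·(+9.89) = 622000 + (-144000) − (99900) = 378000 Pa.

P₂ = 378 kPa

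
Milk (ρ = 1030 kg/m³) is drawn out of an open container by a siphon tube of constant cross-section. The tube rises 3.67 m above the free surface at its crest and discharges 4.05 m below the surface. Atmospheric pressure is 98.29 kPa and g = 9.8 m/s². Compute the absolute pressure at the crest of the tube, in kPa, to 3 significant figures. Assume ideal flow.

P_top ≈ 20.4 kPa

Bernoulli surface→outlet gives ½v² = g·h_out, so v = √(2·9.8·4.05) = 8.91 m/s.
The bore is uniform, so the speed at the crest is the same v. Bernoulli surface→crest: P_atm = P_top + ½ρv² + ρg·h_top.
P_top = 98290 − ½·1030·8.91² − 1030·9.8·3.67 = 20400 Pa.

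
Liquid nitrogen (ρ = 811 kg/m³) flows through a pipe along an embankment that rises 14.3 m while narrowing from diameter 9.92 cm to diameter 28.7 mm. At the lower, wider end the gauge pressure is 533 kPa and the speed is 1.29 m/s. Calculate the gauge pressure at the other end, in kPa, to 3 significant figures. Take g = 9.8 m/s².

Mass conservation (A₁v₁ = A₂v₂) gives v₂ = 1.29 × 77.3/6.47 = 15.4 m/s.
Bernoulli: P₁ + ½ρv₁² + ρg h₁ = P₂ + ½ρv₂² + ρg h₂, so P₂ = P₁ + ½ρ(v₁² − v₂²) − ρg(h₂ − h₁).
P₂ = 533000 + ½·811·(1.29² − 15.4²) − 811·9.8·(+14.3) = 533000 + (-95600) − (114000) = 324000 Pa.

P₂ ≈ 324 kPa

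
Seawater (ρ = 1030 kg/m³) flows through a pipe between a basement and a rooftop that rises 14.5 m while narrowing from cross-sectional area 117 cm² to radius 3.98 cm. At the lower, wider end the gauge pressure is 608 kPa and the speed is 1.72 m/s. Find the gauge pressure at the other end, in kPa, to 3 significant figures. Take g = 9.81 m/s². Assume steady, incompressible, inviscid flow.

Mass conservation (A₁v₁ = A₂v₂) gives v₂ = 1.72 × 117/49.8 = 4.04 m/s.
Bernoulli: P₁ + ½ρv₁² + ρg h₁ = P₂ + ½ρv₂² + ρg h₂, so P₂ = P₁ + ½ρ(v₁² − v₂²) − ρg(h₂ − h₁).
P₂ = 608000 + ½·1030·(1.72² − 4.04²) − 1030·9.81·(+14.5) = 608000 + (-6900) − (147000) = 455000 Pa.

P₂ ≈ 455 kPa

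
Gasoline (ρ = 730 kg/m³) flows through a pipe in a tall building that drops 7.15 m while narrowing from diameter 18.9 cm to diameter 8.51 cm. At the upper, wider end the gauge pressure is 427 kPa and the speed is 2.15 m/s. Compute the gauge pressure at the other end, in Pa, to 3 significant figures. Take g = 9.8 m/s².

P₂ ≈ 439000 Pa

Mass conservation (A₁v₁ = A₂v₂) gives v₂ = 2.15 × 281/56.9 = 10.6 m/s.
Applying Bernoulli between the two ends and solving for P₂: P₂ = P₁ + ½ρ(v₁² − v₂²) − ρgΔh.
P₂ = 427000 + ½·730·(2.15² − 10.6²) − 730·9.8·(−7.15) = 427000 + (-39400) − (-51200) = 439000 Pa.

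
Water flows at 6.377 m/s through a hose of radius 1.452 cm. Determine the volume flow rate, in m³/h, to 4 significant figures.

Q = A·v = 0.0006623 m² × 6.377 m/s = 0.004224 m³/s.
Converting: 0.004224 m³/s × 3600 = 15.21 m³/h.

Q = 15.21 m³/h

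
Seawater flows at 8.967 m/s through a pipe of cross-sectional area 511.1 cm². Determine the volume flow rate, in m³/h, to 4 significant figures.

Q = A·v = 0.05111 m² × 8.967 m/s = 0.4583 m³/s.
Converting: 0.4583 m³/s × 3600 = 1650 m³/h.

Q ≈ 1650 m³/h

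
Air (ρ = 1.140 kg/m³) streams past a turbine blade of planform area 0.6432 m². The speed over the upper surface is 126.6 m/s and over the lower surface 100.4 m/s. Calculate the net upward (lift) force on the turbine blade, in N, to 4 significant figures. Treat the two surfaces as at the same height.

With equal heights on the two surfaces, Bernoulli gives P_lower − P_upper = ½ρ(v_upper² − v_lower²).
ΔP = ½·1.140·(126.6² − 100.4²) = 3390 Pa.
Lift = ΔP · A = 3390 × 0.6432 = 2180 N.

2180 N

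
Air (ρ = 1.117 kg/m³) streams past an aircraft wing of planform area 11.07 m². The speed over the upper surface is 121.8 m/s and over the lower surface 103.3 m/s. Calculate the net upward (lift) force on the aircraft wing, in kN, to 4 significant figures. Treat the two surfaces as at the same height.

25.75 kN

With equal heights on the two surfaces, Bernoulli gives P_lower − P_upper = ½ρ(v_upper² − v_lower²).
ΔP = ½·1.117·(121.8² − 103.3²) = 2326 Pa.
Lift = ΔP · A = 2326 × 11.07 = 25750 N.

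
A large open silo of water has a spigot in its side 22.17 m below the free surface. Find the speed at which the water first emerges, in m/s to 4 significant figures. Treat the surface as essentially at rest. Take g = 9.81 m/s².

Torricelli's result v = √(2gh) gives v = √(2·9.81·22.17) = 20.86 m/s.

v ≈ 20.86 m/s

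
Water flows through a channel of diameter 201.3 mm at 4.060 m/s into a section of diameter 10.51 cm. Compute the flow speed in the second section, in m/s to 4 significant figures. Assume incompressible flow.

14.89 m/s

Mass conservation (A₁v₁ = A₂v₂) gives v₂ = 4.060 × 318.3/86.76 = 14.89 m/s.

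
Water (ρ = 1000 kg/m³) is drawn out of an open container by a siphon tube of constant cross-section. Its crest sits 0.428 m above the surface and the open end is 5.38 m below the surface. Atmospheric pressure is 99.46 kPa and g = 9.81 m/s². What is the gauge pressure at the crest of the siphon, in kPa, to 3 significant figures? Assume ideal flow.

P_gauge ≈ -57.0 kPa

The outlet speed comes from Torricelli: v = √(2g·5.38) = 10.3 m/s.
Continuity keeps v the same throughout the tube; from surface to crest, P_atm + 0 = P_top + ½ρv² + ρg·h_top.
P_top = 99460 − ½·1000·10.3² − 1000·9.81·0.428 = 42500 Pa. So P_gauge = P_top − P_atm = -57000 Pa.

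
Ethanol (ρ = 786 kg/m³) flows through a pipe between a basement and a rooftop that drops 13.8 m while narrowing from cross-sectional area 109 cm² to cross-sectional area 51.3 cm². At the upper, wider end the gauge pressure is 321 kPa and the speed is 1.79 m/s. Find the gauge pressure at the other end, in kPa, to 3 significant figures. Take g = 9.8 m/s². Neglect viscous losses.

P₂ ≈ 423 kPa

By continuity, v₂ = v₁·A₁/A₂ = 1.79·(109/51.3) = 3.80 m/s.
Applying Bernoulli between the two ends and solving for P₂: P₂ = P₁ + ½ρ(v₁² − v₂²) − ρgΔh.
P₂ = 321000 + ½·786·(1.79² − 3.80²) − 786·9.8·(−13.8) = 321000 + (-4430) − (-106000) = 423000 Pa.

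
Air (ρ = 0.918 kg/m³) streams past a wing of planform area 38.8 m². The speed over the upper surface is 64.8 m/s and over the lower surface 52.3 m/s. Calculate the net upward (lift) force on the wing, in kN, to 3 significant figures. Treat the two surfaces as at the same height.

26.1 kN

With equal heights on the two surfaces, Bernoulli gives P_lower − P_upper = ½ρ(v_upper² − v_lower²).
ΔP = ½·0.918·(64.8² − 52.3²) = 672 Pa.
Lift = ΔP · A = 672 × 38.8 = 26100 N.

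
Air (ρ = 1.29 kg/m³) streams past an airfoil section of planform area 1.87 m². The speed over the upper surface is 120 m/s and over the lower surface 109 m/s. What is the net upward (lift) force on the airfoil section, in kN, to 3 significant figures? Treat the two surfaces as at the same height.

F = 3.04 kN

With equal heights on the two surfaces, Bernoulli gives P_lower − P_upper = ½ρ(v_upper² − v_lower²).
ΔP = ½·1.29·(120² − 109²) = 1620 Pa.
Lift = ΔP · A = 1620 × 1.87 = 3040 N.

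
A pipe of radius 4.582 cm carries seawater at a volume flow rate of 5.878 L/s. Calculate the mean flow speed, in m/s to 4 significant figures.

v ≈ 0.8912 m/s

Q = 5.878 L/s = 0.005878 m³/s.
v = Q/A = 0.005878 / 0.006596 = 0.8912 m/s.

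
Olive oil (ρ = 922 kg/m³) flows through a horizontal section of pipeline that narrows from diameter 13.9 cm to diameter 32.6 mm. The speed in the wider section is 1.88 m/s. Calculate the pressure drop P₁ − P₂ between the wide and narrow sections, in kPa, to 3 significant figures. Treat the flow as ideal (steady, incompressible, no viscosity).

The volume flow rate is constant, so v₂ = (A₁/A₂)v₁ = (152/8.35)·1.88 = 34.2 m/s.
Along the horizontal streamline, P + ½ρv² is constant.
P₁ − P₂ = ½·922·(34.2² − 1.88²) = ½·922·1160 = 537000 Pa.

ΔP ≈ 537 kPa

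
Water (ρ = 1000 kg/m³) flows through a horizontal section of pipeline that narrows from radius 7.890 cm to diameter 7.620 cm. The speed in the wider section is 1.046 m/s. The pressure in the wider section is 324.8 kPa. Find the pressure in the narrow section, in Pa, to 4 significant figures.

315300 Pa

Continuity gives A₁v₁ = A₂v₂, so v₂ = (195.6 cm²)/(45.60 cm²) × 1.046 m/s = 4.486 m/s.
Bernoulli (h₁ = h₂): P₁ − P₂ = ½ρ(v₂² − v₁²).
P₂ = P₁ − ½ρ(v₂² − v₁²) = 324800 − ½·1000·(4.486² − 1.046²) = 324800 − 9514 = 315300 Pa.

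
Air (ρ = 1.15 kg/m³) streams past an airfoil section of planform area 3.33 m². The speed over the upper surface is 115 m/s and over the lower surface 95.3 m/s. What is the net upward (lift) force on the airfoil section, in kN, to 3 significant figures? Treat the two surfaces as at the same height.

F = 7.93 kN

The faster flow above has the lower pressure; Bernoulli (same height) gives ΔP = ½ρ(v_up² − v_low²).
ΔP = ½·1.15·(115² − 95.3²) = 2380 Pa.
Lift = ΔP · A = 2380 × 3.33 = 7930 N.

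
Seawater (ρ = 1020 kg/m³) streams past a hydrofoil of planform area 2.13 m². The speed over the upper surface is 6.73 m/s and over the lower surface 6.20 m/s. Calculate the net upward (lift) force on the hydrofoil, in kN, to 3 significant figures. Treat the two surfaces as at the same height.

F ≈ 7.44 kN

With equal heights on the two surfaces, Bernoulli gives P_lower − P_upper = ½ρ(v_upper² − v_lower²).
ΔP = ½·1020·(6.73² − 6.20²) = 3490 Pa.
Lift = ΔP · A = 3490 × 2.13 = 7440 N.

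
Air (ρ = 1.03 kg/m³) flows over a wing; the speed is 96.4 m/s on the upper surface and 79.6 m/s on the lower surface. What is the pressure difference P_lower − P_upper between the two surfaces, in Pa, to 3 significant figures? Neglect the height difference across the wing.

ΔP ≈ 1520 Pa

With negligible Δh, P + ½ρv² is constant, so P_low − P_up = ½ρ(v_up² − v_low²).
ΔP = ½·1.03·(96.4² − 79.6²) = 1520 Pa.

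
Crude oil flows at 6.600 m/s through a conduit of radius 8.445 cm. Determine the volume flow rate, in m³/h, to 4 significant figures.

Q ≈ 532.3 m³/h

Q = A·v = 0.02241 m² × 6.600 m/s = 0.1479 m³/s.
Converting: 0.1479 m³/s × 3600 = 532.3 m³/h.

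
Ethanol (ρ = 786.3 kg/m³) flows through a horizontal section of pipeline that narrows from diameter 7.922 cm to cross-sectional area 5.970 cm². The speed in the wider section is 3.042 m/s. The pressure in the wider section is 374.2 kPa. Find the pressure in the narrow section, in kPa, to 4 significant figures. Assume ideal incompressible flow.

P₂ ≈ 129.8 kPa

Continuity gives A₁v₁ = A₂v₂, so v₂ = (49.29 cm²)/(5.970 cm²) × 3.042 m/s = 25.12 m/s.
With no height change, Bernoulli's equation is P₁ + ½ρv₁² = P₂ + ½ρv₂².
P₂ = P₁ − ½ρ(v₂² − v₁²) = 374200 − ½·786.3·(25.12² − 3.042²) = 374200 − 244400 = 129800 Pa.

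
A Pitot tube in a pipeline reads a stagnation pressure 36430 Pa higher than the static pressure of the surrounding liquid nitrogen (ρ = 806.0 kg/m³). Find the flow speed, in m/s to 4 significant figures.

v ≈ 9.508 m/s

Bernoulli between the free stream and the stagnation point: ½ρv² = P_stag − P_static.
v = √(2ΔP/ρ) = √(2·36430/806.0) = 9.508 m/s.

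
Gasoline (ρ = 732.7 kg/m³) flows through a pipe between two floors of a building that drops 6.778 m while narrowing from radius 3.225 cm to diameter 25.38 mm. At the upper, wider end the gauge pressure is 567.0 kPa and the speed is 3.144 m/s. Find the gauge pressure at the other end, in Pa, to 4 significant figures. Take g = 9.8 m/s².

P₂ ≈ 468200 Pa

By continuity, v₂ = v₁·A₁/A₂ = 3.144·(32.67/5.059) = 20.31 m/s.
Energy conservation along the streamline gives P₂ = P₁ − ½ρ(v₂² − v₁²) − ρg(h₂ − h₁).
P₂ = 567000 + ½·732.7·(3.144² − 20.31²) − 732.7·9.8·(−6.778) = 567000 + (-147400) − (-48670) = 468200 Pa.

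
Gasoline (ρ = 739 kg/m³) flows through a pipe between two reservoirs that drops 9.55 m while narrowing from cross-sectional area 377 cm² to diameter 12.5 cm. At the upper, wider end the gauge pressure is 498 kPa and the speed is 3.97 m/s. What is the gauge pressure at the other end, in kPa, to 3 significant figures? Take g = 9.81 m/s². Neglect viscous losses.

Mass conservation (A₁v₁ = A₂v₂) gives v₂ = 3.97 × 377/123 = 12.2 m/s.
Energy conservation along the streamline gives P₂ = P₁ − ½ρ(v₂² − v₁²) − ρg(h₂ − h₁).
P₂ = 498000 + ½·739·(3.97² − 12.2²) − 739·9.81·(−9.55) = 498000 + (-49100) − (-69200) = 518000 Pa.

518 kPa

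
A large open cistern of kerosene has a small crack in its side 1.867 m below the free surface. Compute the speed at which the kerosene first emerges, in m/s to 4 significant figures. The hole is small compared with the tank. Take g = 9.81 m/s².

With the surface at rest and both surface and jet at atmospheric pressure, Bernoulli gives ρg h = ½ρv², so v = √(2gh) = √(2·9.81·1.867) = 6.052 m/s.

v ≈ 6.052 m/s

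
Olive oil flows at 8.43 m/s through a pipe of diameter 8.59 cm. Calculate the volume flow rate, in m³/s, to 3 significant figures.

0.0489 m³/s

Q = A·v = 0.00580 m² × 8.43 m/s = 0.0489 m³/s.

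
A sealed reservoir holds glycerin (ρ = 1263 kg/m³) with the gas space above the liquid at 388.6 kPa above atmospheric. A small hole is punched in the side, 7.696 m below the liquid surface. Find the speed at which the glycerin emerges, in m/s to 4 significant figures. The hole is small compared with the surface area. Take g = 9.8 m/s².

v = 27.68 m/s

Take point 1 at the surface (v₁ ≈ 0) and point 2 at the hole (at atmospheric pressure). Bernoulli: P₁ + ρg h = P_atm + ½ρv₂².
With P₁ − P_atm = 388600 Pa, v₂ = √(2gh + 2ΔP/ρ) = √(2·9.8·7.696 + 2·388600/1263) = 27.68 m/s.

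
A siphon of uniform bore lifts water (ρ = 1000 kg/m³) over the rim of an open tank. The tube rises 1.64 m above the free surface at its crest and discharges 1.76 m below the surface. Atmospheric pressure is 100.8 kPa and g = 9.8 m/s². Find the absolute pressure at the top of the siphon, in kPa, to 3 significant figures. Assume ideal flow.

67.5 kPa

Bernoulli surface→outlet gives ½v² = g·h_out, so v = √(2·9.8·1.76) = 5.87 m/s.
With constant cross-section the crest speed equals v; applying Bernoulli from the surface up to the crest, P_top = P_atm − ½ρv² − ρg·h_top.
P_top = 100800 − ½·1000·5.87² − 1000·9.8·1.64 = 67500 Pa.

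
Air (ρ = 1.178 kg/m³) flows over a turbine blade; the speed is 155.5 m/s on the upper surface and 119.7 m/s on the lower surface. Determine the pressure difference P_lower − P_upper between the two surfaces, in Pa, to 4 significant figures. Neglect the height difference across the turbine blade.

ΔP ≈ 5803 Pa

Bernoulli (same height): P_lower − P_upper = ½ρ(v_upper² − v_lower²).
ΔP = ½·1.178·(155.5² − 119.7²) = 5803 Pa.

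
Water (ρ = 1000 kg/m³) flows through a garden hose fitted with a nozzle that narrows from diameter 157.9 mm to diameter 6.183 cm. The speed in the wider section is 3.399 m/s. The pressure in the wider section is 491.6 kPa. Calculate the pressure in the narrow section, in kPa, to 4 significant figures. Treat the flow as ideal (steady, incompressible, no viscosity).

P₂ ≈ 251.7 kPa

Continuity gives A₁v₁ = A₂v₂, so v₂ = (195.8 cm²)/(30.03 cm²) × 3.399 m/s = 22.17 m/s.
With no height change, Bernoulli's equation is P₁ + ½ρv₁² = P₂ + ½ρv₂².
P₂ = P₁ − ½ρ(v₂² − v₁²) = 491600 − ½·1000·(22.17² − 3.399²) = 491600 − 239900 = 251700 Pa.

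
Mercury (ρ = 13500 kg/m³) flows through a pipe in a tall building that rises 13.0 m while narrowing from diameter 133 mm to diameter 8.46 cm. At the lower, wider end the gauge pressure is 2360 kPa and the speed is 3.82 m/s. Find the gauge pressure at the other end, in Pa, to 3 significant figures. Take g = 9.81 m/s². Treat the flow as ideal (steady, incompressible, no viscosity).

P₂ ≈ 135000 Pa

The volume flow rate is constant, so v₂ = (A₁/A₂)v₁ = (139/56.2)·3.82 = 9.44 m/s.
Applying Bernoulli between the two ends and solving for P₂: P₂ = P₁ + ½ρ(v₁² − v₂²) − ρgΔh.
P₂ = 2360000 + ½·13500·(3.82² − 9.44²) − 13500·9.81·(+13.0) = 2360000 + (-503000) − (1720000) = 135000 Pa.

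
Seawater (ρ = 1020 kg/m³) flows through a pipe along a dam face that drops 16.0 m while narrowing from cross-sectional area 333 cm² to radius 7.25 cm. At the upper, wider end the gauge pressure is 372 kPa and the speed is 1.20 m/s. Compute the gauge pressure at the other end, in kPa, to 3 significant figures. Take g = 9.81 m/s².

P₂ ≈ 530 kPa

Continuity gives A₁v₁ = A₂v₂, so v₂ = (333 cm²)/(165 cm²) × 1.20 m/s = 2.42 m/s.
Energy conservation along the streamline gives P₂ = P₁ − ½ρ(v₂² − v₁²) − ρg(h₂ − h₁).
P₂ = 372000 + ½·1020·(1.20² − 2.42²) − 1020·9.81·(−16.0) = 372000 + (-2250) − (-160000) = 530000 Pa.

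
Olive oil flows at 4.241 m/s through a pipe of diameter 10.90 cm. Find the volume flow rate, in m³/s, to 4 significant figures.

Q = A·v = 0.009331 m² × 4.241 m/s = 0.03957 m³/s.

Q ≈ 0.03957 m³/s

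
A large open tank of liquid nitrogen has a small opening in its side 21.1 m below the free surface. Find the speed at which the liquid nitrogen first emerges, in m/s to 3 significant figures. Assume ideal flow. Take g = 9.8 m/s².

With the surface at rest and both surface and jet at atmospheric pressure, Bernoulli gives ρg h = ½ρv², so v = √(2gh) = √(2·9.8·21.1) = 20.3 m/s.

20.3 m/s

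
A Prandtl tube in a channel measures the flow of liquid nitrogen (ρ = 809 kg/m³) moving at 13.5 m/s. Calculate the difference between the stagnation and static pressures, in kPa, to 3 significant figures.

ΔP ≈ 73.7 kPa

At the stagnation point the flow is brought to rest, so Bernoulli gives P_stag − P_static = ½ρv².
ΔP = ½·809·13.5² = 73700 Pa.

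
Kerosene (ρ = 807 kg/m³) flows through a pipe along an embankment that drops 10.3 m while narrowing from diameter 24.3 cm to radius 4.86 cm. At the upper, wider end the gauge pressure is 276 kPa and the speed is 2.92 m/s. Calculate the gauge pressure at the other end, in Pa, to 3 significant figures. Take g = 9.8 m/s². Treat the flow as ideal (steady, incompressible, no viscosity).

Continuity gives A₁v₁ = A₂v₂, so v₂ = (464 cm²)/(74.2 cm²) × 2.92 m/s = 18.2 m/s.
Energy conservation along the streamline gives P₂ = P₁ − ½ρ(v₂² − v₁²) − ρg(h₂ − h₁).
P₂ = 276000 + ½·807·(2.92² − 18.2²) − 807·9.8·(−10.3) = 276000 + (-131000) − (-81500) = 227000 Pa.

P₂ ≈ 227000 Pa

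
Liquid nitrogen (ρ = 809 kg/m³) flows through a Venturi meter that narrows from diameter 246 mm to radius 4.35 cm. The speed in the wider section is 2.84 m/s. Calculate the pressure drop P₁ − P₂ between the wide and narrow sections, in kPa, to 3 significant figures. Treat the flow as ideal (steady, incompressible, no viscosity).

ΔP ≈ 205 kPa

Continuity gives A₁v₁ = A₂v₂, so v₂ = (475 cm²)/(59.4 cm²) × 2.84 m/s = 22.7 m/s.
Along the horizontal streamline, P + ½ρv² is constant.
P₁ − P₂ = ½·809·(22.7² − 2.84²) = ½·809·508 = 205000 Pa.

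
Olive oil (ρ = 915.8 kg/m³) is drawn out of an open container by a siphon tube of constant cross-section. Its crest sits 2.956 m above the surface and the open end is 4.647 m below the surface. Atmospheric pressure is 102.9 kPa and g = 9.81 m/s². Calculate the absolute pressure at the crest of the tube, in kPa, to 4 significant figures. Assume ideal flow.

From the surface to the outlet (both open to atmosphere, surface at rest): v = √(2g·h_out) = √(2·9.81·4.647) = 9.549 m/s.
Continuity keeps v the same throughout the tube; from surface to crest, P_atm + 0 = P_top + ½ρv² + ρg·h_top.
P_top = 102900 − ½·915.8·9.549² − 915.8·9.81·2.956 = 34590 Pa.

P_top = 34.59 kPa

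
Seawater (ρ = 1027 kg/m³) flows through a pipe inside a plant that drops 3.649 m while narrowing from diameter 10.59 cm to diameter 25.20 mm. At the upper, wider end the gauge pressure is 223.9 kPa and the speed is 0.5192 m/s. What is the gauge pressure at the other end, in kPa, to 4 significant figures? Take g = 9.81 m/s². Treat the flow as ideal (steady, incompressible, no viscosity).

P₂ ≈ 217.6 kPa

Continuity gives A₁v₁ = A₂v₂, so v₂ = (88.08 cm²)/(4.988 cm²) × 0.5192 m/s = 9.169 m/s.
Energy conservation along the streamline gives P₂ = P₁ − ½ρ(v₂² − v₁²) − ρg(h₂ − h₁).
P₂ = 223900 + ½·1027·(0.5192² − 9.169²) − 1027·9.81·(−3.649) = 223900 + (-43030) − (-36760) = 217600 Pa.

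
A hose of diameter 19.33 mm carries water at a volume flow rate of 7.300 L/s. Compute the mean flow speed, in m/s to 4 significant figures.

Q = 7.300 L/s = 0.007300 m³/s.
v = Q/A = 0.007300 / 0.0002935 = 24.88 m/s.

24.88 m/s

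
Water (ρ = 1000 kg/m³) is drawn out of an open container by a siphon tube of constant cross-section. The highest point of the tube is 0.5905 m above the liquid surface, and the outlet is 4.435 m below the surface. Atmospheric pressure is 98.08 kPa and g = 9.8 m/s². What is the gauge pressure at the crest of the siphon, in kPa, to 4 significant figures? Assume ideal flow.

From the surface to the outlet (both open to atmosphere, surface at rest): v = √(2g·h_out) = √(2·9.8·4.435) = 9.323 m/s.
With constant cross-section the crest speed equals v; applying Bernoulli from the surface up to the crest, P_top = P_atm − ½ρv² − ρg·h_top.
P_top = 98080 − ½·1000·9.323² − 1000·9.8·0.5905 = 48830 Pa. So P_gauge = P_top − P_atm = -49250 Pa.

P_gauge ≈ -49.25 kPa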